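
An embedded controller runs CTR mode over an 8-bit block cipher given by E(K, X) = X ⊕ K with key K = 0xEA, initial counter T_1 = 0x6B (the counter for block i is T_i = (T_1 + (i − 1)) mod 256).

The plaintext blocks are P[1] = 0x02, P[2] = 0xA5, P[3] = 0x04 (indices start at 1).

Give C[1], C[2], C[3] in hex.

CTR encryption: S_i = E(K, T_i) where T_i is the counter for block i; C_i = P_i ⊕ S_i.
C[1]: T = 0x6B, S = E(K, T) = 0x81; 0x02 ⊕ 0x81 = 0x83.
C[2]: T = 0x6C, S = E(K, T) = 0x86; 0xA5 ⊕ 0x86 = 0x23.
C[3]: T = 0x6D, S = E(K, T) = 0x87; 0x04 ⊕ 0x87 = 0x83.

C[1] = 0x83, C[2] = 0x23, C[3] = 0x83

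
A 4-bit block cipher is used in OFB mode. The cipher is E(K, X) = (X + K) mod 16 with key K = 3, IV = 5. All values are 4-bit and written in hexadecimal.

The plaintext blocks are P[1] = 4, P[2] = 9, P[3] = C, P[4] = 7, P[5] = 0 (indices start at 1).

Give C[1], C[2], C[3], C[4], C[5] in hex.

C[1] = C, C[2] = 2, C[3] = 2, C[4] = 6, C[5] = 4

OFB encryption: S_i = E(K, S_{i−1}) with S_{0} = IV; C_i = P_i ⊕ S_i.
C[1]: S = E(K, 5) = 8; 4 ⊕ 8 = C.
C[2]: S = E(K, 8) = B; 9 ⊕ B = 2.
C[3]: S = E(K, B) = E; C ⊕ E = 2.
C[4]: S = E(K, E) = 1; 7 ⊕ 1 = 6.
C[5]: S = E(K, 1) = 4; 0 ⊕ 4 = 4.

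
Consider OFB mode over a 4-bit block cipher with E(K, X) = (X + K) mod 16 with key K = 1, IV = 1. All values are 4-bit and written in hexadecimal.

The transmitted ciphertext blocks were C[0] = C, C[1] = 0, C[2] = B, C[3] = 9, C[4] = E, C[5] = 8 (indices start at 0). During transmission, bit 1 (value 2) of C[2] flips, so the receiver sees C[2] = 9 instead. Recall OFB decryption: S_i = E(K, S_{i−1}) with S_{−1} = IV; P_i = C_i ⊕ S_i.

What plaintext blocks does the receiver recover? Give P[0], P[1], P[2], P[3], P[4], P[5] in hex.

Only C[2] changed, to 9. In OFB, a change in C_i flips the same bit in P_i only; the keystream is unaffected. Decrypting the received ciphertext:
P[0]: S = E(K, 1) = 2; C ⊕ 2 = E.
P[1]: S = E(K, 2) = 3; 0 ⊕ 3 = 3.
P[2]: S = E(K, 3) = 4; 9 ⊕ 4 = D.
P[3]: S = E(K, 4) = 5; 9 ⊕ 5 = C.
P[4]: S = E(K, 5) = 6; E ⊕ 6 = 8.
P[5]: S = E(K, 6) = 7; 8 ⊕ 7 = F.
Blocks that differ from the original plaintext: P[2].

P[0] = E, P[1] = 3, P[2] = D, P[3] = C, P[4] = 8, P[5] = F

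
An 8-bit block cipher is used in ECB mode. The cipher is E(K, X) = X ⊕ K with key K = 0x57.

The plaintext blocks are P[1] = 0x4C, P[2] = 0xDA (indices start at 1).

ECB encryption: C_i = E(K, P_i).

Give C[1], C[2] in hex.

C[1] = 0x1B, C[2] = 0x8D

C[1]: E(K, 0x4C) = 0x1B.
C[2]: E(K, 0xDA) = 0x8D.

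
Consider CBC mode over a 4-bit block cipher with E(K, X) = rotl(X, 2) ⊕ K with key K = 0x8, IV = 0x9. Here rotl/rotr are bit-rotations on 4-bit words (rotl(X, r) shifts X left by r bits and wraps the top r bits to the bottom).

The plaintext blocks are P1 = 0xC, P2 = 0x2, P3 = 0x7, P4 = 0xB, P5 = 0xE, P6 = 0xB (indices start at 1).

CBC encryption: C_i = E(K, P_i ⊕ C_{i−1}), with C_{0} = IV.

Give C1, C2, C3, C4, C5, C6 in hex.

C1 = 0xD, C2 = 0x7, C3 = 0x8, C4 = 0x4, C5 = 0x2, C6 = 0xE

C1: P1 ⊕ 0x9 = 0x5; E(K, 0x5) = 0xD.
C2: P2 ⊕ 0xD = 0xF; E(K, 0xF) = 0x7.
C3: P3 ⊕ 0x7 = 0x0; E(K, 0x0) = 0x8.
C4: P4 ⊕ 0x8 = 0x3; E(K, 0x3) = 0x4.
C5: P5 ⊕ 0x4 = 0xA; E(K, 0xA) = 0x2.
C6: P6 ⊕ 0x2 = 0x9; E(K, 0x9) = 0xE.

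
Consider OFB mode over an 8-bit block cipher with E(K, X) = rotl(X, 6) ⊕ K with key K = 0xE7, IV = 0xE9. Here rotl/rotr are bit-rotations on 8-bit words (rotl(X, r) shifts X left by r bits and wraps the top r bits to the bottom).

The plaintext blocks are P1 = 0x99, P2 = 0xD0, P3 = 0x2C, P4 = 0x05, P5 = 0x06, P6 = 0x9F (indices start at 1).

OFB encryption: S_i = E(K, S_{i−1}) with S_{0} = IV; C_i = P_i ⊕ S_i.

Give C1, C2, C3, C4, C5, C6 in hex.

C1 = 0x04, C2 = 0x50, C3 = 0xEB, C4 = 0x13, C5 = 0x64, C6 = 0xE0

C1: S = E(K, 0xE9) = 0x9D; 0x99 ⊕ 0x9D = 0x04.
C2: S = E(K, 0x9D) = 0x80; 0xD0 ⊕ 0x80 = 0x50.
C3: S = E(K, 0x80) = 0xC7; 0x2C ⊕ 0xC7 = 0xEB.
C4: S = E(K, 0xC7) = 0x16; 0x05 ⊕ 0x16 = 0x13.
C5: S = E(K, 0x16) = 0x62; 0x06 ⊕ 0x62 = 0x64.
C6: S = E(K, 0x62) = 0x7F; 0x9F ⊕ 0x7F = 0xE0.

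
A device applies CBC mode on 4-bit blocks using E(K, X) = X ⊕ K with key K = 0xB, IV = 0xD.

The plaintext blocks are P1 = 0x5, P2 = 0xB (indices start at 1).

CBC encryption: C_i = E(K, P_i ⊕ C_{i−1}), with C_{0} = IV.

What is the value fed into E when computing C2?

0x8

C1: P1 ⊕ 0xD = 0x8; E(K, 0x8) = 0x3.
C2: P2 ⊕ 0x3 = 0x8; E(K, 0x8) = 0x3.
So the input to E for block 2 is 0x8.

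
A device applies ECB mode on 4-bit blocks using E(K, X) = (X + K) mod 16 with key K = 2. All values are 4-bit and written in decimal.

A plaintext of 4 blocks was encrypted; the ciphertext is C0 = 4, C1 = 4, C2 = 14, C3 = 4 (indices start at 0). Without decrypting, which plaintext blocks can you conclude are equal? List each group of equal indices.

ECB encrypts each block independently with the same key, so equal ciphertext blocks imply equal plaintext blocks.
C0 = C1 = C3 = 4, so P0 = P1 = P3.

P0 = P1 = P3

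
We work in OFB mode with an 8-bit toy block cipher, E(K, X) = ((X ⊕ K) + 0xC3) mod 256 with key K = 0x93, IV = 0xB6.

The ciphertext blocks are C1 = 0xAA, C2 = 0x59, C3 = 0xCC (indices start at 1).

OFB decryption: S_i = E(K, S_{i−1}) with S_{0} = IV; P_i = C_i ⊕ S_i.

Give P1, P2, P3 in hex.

P1: S = E(K, 0xB6) = 0xE8; 0xAA ⊕ 0xE8 = 0x42.
P2: S = E(K, 0xE8) = 0x3E; 0x59 ⊕ 0x3E = 0x67.
P3: S = E(K, 0x3E) = 0x70; 0xCC ⊕ 0x70 = 0xBC.

P1 = 0x42, P2 = 0x67, P3 = 0xBC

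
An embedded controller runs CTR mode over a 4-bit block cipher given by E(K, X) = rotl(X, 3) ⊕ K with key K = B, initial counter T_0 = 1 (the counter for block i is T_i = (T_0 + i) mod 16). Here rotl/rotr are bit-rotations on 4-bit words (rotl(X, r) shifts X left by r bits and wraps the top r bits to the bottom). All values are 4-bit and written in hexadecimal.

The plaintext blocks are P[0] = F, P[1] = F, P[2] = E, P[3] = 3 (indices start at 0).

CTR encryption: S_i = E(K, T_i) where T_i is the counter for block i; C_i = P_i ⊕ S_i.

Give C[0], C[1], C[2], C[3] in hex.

C[0] = C, C[1] = 5, C[2] = C, C[3] = A

C[0]: T = 1, S = E(K, T) = 3; F ⊕ 3 = C.
C[1]: T = 2, S = E(K, T) = A; F ⊕ A = 5.
C[2]: T = 3, S = E(K, T) = 2; E ⊕ 2 = C.
C[3]: T = 4, S = E(K, T) = 9; 3 ⊕ 9 = A.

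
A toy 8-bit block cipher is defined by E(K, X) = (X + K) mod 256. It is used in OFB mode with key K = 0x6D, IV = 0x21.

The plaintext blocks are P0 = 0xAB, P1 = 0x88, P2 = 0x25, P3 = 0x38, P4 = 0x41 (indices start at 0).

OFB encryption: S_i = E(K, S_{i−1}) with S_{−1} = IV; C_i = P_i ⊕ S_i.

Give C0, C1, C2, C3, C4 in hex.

C0 = 0x25, C1 = 0x73, C2 = 0x4D, C3 = 0xED, C4 = 0x03

C0: S = E(K, 0x21) = 0x8E; 0xAB ⊕ 0x8E = 0x25.
C1: S = E(K, 0x8E) = 0xFB; 0x88 ⊕ 0xFB = 0x73.
C2: S = E(K, 0xFB) = 0x68; 0x25 ⊕ 0x68 = 0x4D.
C3: S = E(K, 0x68) = 0xD5; 0x38 ⊕ 0xD5 = 0xED.
C4: S = E(K, 0xD5) = 0x42; 0x41 ⊕ 0x42 = 0x03.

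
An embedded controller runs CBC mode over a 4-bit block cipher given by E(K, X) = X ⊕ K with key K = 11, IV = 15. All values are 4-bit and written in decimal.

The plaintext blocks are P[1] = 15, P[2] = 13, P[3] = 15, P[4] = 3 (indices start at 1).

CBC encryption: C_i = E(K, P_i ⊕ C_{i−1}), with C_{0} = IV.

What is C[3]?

C[1]: P[1] ⊕ 15 = 0; E(K, 0) = 11.
C[2]: P[2] ⊕ 11 = 6; E(K, 6) = 13.
C[3]: P[3] ⊕ 13 = 2; E(K, 2) = 9.

C[3] = 9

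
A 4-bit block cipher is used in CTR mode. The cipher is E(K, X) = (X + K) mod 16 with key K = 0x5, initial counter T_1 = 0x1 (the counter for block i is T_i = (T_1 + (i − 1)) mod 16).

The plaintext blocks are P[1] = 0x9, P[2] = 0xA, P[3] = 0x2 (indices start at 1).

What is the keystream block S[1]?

0x6

CTR encryption: S_i = E(K, T_i) where T_i is the counter for block i; C_i = P_i ⊕ S_i.
C[1]: T = 0x1, S = E(K, T) = 0x6; 0x9 ⊕ 0x6 = 0xF.
So S[1] = 0x6.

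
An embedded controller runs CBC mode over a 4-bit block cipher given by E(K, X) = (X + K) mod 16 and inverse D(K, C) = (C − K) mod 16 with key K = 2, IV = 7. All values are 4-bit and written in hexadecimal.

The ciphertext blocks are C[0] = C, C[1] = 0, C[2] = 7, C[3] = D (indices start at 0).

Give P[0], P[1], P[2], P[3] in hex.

P[0] = D, P[1] = 2, P[2] = 5, P[3] = C

CBC decryption: P_i = D(K, C_i) ⊕ C_{i−1}, with C_{−1} = IV.
P[0]: D(K, C) = A; A ⊕ 7 = D.
P[1]: D(K, 0) = E; E ⊕ C = 2.
P[2]: D(K, 7) = 5; 5 ⊕ 0 = 5.
P[3]: D(K, D) = B; B ⊕ 7 = C.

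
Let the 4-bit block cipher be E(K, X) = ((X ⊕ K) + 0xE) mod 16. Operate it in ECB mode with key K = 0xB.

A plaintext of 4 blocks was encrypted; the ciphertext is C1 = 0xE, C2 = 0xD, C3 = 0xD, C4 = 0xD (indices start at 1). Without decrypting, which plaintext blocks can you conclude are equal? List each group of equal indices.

P2 = P3 = P4

ECB encrypts each block independently with the same key, so equal ciphertext blocks imply equal plaintext blocks.
C2 = C3 = C4 = 0xD, so P2 = P3 = P4.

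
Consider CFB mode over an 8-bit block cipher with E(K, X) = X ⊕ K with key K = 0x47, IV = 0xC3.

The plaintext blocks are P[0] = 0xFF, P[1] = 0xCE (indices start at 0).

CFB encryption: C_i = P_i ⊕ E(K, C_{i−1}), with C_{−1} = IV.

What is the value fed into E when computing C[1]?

C[0]: E(K, 0xC3) = 0x84; 0xFF ⊕ 0x84 = 0x7B.
C[1]: E(K, 0x7B) = 0x3C; 0xCE ⊕ 0x3C = 0xF2.
So the input to E for block [1] is 0x7B.

0x7B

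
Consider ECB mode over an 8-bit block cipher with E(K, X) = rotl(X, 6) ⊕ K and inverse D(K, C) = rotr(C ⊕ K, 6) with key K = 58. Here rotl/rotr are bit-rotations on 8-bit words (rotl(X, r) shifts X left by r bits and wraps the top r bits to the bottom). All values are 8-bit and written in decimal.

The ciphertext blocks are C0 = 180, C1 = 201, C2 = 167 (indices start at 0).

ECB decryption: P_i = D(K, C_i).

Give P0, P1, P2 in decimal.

P0 = 58, P1 = 207, P2 = 118

P0: D(K, 180) = 58.
P1: D(K, 201) = 207.
P2: D(K, 167) = 118.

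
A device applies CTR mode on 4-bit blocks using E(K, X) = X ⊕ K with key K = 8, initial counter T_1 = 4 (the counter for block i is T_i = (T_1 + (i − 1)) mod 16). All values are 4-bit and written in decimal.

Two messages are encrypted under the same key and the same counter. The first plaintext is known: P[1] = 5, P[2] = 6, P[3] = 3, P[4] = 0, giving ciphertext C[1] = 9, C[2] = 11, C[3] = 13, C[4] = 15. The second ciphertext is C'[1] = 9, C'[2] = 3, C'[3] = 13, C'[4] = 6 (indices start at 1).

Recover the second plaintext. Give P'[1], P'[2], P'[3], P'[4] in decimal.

In CTR with a reused counter, both messages share the same keystream S_i, so C_i ⊕ C'_i = P_i ⊕ P'_i and thus P'_i = P_i ⊕ C_i ⊕ C'_i.
P'[1]: 5 ⊕ 9 ⊕ 9 = 5.
P'[2]: 6 ⊕ 11 ⊕ 3 = 14.
P'[3]: 3 ⊕ 13 ⊕ 13 = 3.
P'[4]: 0 ⊕ 15 ⊕ 6 = 9.

P'[1] = 5, P'[2] = 14, P'[3] = 3, P'[4] = 9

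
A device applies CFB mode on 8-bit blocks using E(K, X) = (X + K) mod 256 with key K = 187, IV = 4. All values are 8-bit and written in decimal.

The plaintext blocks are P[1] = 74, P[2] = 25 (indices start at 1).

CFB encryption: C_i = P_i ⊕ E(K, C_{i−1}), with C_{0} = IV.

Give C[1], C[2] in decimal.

C[1] = 245, C[2] = 169

C[1]: E(K, 4) = 191; 74 ⊕ 191 = 245.
C[2]: E(K, 245) = 176; 25 ⊕ 176 = 169.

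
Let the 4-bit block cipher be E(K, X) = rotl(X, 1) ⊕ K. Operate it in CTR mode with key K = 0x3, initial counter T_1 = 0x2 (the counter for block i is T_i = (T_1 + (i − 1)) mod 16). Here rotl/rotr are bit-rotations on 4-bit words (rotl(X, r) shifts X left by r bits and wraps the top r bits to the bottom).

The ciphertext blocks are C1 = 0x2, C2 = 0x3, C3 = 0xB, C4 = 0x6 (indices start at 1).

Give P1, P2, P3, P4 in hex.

P1 = 0x5, P2 = 0x6, P3 = 0x0, P4 = 0xF

CTR decryption: S_i = E(K, T_i) where T_i is the counter for block i; P_i = C_i ⊕ S_i.
P1: T = 0x2, S = E(K, T) = 0x7; 0x2 ⊕ 0x7 = 0x5.
P2: T = 0x3, S = E(K, T) = 0x5; 0x3 ⊕ 0x5 = 0x6.
P3: T = 0x4, S = E(K, T) = 0xB; 0xB ⊕ 0xB = 0x0.
P4: T = 0x5, S = E(K, T) = 0x9; 0x6 ⊕ 0x9 = 0xF.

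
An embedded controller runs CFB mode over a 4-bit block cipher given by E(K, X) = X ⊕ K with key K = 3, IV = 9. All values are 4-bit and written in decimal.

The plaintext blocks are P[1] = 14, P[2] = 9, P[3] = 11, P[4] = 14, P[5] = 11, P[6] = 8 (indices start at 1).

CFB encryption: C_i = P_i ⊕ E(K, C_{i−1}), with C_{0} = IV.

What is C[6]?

C[6] = 8

C[1]: E(K, 9) = 10; 14 ⊕ 10 = 4.
C[2]: E(K, 4) = 7; 9 ⊕ 7 = 14.
C[3]: E(K, 14) = 13; 11 ⊕ 13 = 6.
C[4]: E(K, 6) = 5; 14 ⊕ 5 = 11.
C[5]: E(K, 11) = 8; 11 ⊕ 8 = 3.
C[6]: E(K, 3) = 0; 8 ⊕ 0 = 8.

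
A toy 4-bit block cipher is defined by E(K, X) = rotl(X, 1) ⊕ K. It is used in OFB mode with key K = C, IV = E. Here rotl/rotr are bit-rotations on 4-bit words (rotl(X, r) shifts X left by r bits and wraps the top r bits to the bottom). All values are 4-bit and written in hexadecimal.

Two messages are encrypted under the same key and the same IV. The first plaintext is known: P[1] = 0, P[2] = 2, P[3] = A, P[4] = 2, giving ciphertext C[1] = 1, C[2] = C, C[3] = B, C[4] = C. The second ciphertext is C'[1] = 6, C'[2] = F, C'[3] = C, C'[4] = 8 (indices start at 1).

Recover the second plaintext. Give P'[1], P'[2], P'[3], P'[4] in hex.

P'[1] = 7, P'[2] = 1, P'[3] = D, P'[4] = 6

In OFB with a reused IV, both messages share the same keystream S_i, so C_i ⊕ C'_i = P_i ⊕ P'_i and thus P'_i = P_i ⊕ C_i ⊕ C'_i.
P'[1]: 0 ⊕ 1 ⊕ 6 = 7.
P'[2]: 2 ⊕ C ⊕ F = 1.
P'[3]: A ⊕ B ⊕ C = D.
P'[4]: 2 ⊕ C ⊕ 8 = 6.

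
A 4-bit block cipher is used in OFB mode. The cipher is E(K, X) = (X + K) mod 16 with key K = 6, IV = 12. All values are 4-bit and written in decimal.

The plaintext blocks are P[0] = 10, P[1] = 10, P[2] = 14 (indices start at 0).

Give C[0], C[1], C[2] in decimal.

OFB encryption: S_i = E(K, S_{i−1}) with S_{−1} = IV; C_i = P_i ⊕ S_i.
C[0]: S = E(K, 12) = 2; 10 ⊕ 2 = 8.
C[1]: S = E(K, 2) = 8; 10 ⊕ 8 = 2.
C[2]: S = E(K, 8) = 14; 14 ⊕ 14 = 0.

C[0] = 8, C[1] = 2, C[2] = 0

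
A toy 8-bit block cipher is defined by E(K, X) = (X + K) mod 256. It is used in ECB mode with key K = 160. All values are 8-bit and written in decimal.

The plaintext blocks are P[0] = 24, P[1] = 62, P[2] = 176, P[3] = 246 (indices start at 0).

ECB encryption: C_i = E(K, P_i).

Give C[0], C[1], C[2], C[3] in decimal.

C[0] = 184, C[1] = 222, C[2] = 80, C[3] = 150

C[0]: E(K, 24) = 184.
C[1]: E(K, 62) = 222.
C[2]: E(K, 176) = 80.
C[3]: E(K, 246) = 150.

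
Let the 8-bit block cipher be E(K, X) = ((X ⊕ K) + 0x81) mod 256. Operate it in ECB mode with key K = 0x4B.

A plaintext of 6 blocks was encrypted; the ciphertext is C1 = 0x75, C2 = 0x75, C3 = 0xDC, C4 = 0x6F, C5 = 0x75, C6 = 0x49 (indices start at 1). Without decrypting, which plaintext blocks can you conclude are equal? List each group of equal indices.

P1 = P2 = P5

ECB encrypts each block independently with the same key, so equal ciphertext blocks imply equal plaintext blocks.
C1 = C2 = C5 = 0x75, so P1 = P2 = P5.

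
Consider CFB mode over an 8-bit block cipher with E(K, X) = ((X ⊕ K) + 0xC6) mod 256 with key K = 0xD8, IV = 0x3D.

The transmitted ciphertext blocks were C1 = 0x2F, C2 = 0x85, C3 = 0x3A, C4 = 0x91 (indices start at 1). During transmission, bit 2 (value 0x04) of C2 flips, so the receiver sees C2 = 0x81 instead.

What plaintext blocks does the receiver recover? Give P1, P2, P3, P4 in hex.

P1 = 0x84, P2 = 0x3C, P3 = 0x25, P4 = 0x39

CFB decryption: P_i = C_i ⊕ E(K, C_{i−1}), with C_{0} = IV.
Only C2 changed, to 0x81. In CFB, a change in C_i flips the same bit in P_i and garbles P_{i+1}. Decrypting the received ciphertext:
P1: E(K, 0x3D) = 0xAB; 0x2F ⊕ 0xAB = 0x84.
P2: E(K, 0x2F) = 0xBD; 0x81 ⊕ 0xBD = 0x3C.
P3: E(K, 0x81) = 0x1F; 0x3A ⊕ 0x1F = 0x25.
P4: E(K, 0x3A) = 0xA8; 0x91 ⊕ 0xA8 = 0x39.
Blocks that differ from the original plaintext: P2, P3.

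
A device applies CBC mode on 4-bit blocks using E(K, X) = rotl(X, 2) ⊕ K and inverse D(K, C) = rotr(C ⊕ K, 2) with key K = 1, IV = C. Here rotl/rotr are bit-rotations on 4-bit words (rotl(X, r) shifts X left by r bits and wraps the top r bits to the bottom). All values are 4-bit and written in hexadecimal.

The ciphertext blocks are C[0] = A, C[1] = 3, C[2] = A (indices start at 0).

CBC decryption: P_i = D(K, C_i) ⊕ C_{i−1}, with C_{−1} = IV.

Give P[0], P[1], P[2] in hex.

P[0] = 2, P[1] = 2, P[2] = D

P[0]: D(K, A) = E; E ⊕ C = 2.
P[1]: D(K, 3) = 8; 8 ⊕ A = 2.
P[2]: D(K, A) = E; E ⊕ 3 = D.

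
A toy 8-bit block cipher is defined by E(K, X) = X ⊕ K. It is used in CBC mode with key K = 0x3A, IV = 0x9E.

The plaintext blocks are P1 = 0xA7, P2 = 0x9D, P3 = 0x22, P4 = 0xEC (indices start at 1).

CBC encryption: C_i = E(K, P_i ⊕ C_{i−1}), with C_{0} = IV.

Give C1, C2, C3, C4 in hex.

C1 = 0x03, C2 = 0xA4, C3 = 0xBC, C4 = 0x6A

C1: P1 ⊕ 0x9E = 0x39; E(K, 0x39) = 0x03.
C2: P2 ⊕ 0x03 = 0x9E; E(K, 0x9E) = 0xA4.
C3: P3 ⊕ 0xA4 = 0x86; E(K, 0x86) = 0xBC.
C4: P4 ⊕ 0xBC = 0x50; E(K, 0x50) = 0x6A.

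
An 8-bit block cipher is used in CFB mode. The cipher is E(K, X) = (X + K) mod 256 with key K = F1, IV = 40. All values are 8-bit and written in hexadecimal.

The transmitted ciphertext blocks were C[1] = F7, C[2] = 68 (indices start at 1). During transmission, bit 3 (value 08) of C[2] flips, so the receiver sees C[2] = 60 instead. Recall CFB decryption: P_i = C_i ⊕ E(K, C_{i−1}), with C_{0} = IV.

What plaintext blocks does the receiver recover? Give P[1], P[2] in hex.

Only C[2] changed, to 60. In CFB, a change in C_i flips the same bit in P_i and garbles P_{i+1}. Decrypting the received ciphertext:
P[1]: E(K, 40) = 31; F7 ⊕ 31 = C6.
P[2]: E(K, F7) = E8; 60 ⊕ E8 = 88.
Blocks that differ from the original plaintext: P[2].

P[1] = C6, P[2] = 88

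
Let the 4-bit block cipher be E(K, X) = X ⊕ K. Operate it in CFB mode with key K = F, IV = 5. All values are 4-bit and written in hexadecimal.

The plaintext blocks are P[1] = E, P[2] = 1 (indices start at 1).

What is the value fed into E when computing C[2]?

CFB encryption: C_i = P_i ⊕ E(K, C_{i−1}), with C_{0} = IV.
C[1]: E(K, 5) = A; E ⊕ A = 4.
C[2]: E(K, 4) = B; 1 ⊕ B = A.
So the input to E for block [2] is 4.

4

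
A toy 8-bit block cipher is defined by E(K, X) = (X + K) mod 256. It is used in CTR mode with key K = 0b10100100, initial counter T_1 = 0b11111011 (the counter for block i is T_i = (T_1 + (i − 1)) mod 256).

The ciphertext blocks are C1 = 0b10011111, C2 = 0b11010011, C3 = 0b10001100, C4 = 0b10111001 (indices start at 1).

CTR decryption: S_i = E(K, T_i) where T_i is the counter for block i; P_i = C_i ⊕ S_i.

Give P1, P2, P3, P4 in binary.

P1 = 0b00000000, P2 = 0b01110011, P3 = 0b00101101, P4 = 0b00011011

P1: T = 0b11111011, S = E(K, T) = 0b10011111; 0b10011111 ⊕ 0b10011111 = 0b00000000.
P2: T = 0b11111100, S = E(K, T) = 0b10100000; 0b11010011 ⊕ 0b10100000 = 0b01110011.
P3: T = 0b11111101, S = E(K, T) = 0b10100001; 0b10001100 ⊕ 0b10100001 = 0b00101101.
P4: T = 0b11111110, S = E(K, T) = 0b10100010; 0b10111001 ⊕ 0b10100010 = 0b00011011.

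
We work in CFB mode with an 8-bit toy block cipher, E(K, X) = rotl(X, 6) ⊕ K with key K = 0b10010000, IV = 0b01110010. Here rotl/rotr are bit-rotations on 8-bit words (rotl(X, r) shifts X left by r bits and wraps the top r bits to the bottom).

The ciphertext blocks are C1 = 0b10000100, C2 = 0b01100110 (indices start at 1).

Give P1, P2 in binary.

P1 = 0b10001000, P2 = 0b11010111

CFB decryption: P_i = C_i ⊕ E(K, C_{i−1}), with C_{0} = IV.
P1: E(K, 0b01110010) = 0b00001100; 0b10000100 ⊕ 0b00001100 = 0b10001000.
P2: E(K, 0b10000100) = 0b10110001; 0b01100110 ⊕ 0b10110001 = 0b11010111.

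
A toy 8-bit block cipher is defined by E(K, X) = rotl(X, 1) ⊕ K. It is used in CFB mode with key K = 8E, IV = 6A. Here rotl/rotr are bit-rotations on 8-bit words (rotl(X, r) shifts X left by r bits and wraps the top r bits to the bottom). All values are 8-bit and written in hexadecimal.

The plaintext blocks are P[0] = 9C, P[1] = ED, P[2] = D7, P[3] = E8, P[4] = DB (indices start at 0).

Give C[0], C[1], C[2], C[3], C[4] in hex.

C[0] = C6, C[1] = EE, C[2] = 84, C[3] = 6F, C[4] = 8B

CFB encryption: C_i = P_i ⊕ E(K, C_{i−1}), with C_{−1} = IV.
C[0]: E(K, 6A) = 5A; 9C ⊕ 5A = C6.
C[1]: E(K, C6) = 03; ED ⊕ 03 = EE.
C[2]: E(K, EE) = 53; D7 ⊕ 53 = 84.
C[3]: E(K, 84) = 87; E8 ⊕ 87 = 6F.
C[4]: E(K, 6F) = 50; DB ⊕ 50 = 8B.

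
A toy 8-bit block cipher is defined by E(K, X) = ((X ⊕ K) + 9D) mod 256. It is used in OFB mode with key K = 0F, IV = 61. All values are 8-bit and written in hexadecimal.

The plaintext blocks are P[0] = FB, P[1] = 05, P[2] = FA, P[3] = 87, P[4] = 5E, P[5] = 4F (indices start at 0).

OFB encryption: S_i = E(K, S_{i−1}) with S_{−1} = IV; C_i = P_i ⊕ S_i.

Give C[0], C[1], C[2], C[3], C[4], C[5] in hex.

C[0] = F0, C[1] = A4, C[2] = B1, C[3] = 66, C[4] = D5, C[5] = 6E

C[0]: S = E(K, 61) = 0B; FB ⊕ 0B = F0.
C[1]: S = E(K, 0B) = A1; 05 ⊕ A1 = A4.
C[2]: S = E(K, A1) = 4B; FA ⊕ 4B = B1.
C[3]: S = E(K, 4B) = E1; 87 ⊕ E1 = 66.
C[4]: S = E(K, E1) = 8B; 5E ⊕ 8B = D5.
C[5]: S = E(K, 8B) = 21; 4F ⊕ 21 = 6E.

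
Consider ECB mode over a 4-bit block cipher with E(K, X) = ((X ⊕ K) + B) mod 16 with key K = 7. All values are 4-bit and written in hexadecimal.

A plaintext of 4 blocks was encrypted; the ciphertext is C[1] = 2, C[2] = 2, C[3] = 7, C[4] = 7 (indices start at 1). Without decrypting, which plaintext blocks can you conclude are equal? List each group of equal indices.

P[1] = P[2]; P[3] = P[4]

ECB encrypts each block independently with the same key, so equal ciphertext blocks imply equal plaintext blocks.
C[1] = C[2] = 2, so P[1] = P[2].
C[3] = C[4] = 7, so P[3] = P[4].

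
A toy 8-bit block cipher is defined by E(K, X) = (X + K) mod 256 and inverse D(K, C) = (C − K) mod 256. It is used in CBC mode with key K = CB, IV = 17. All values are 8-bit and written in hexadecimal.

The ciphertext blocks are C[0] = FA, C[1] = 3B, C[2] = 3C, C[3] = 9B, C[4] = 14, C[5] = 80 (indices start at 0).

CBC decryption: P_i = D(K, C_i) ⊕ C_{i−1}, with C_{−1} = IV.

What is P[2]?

P[2]: D(K, 3C) = 71; 71 ⊕ 3B = 4A.

P[2] = 4A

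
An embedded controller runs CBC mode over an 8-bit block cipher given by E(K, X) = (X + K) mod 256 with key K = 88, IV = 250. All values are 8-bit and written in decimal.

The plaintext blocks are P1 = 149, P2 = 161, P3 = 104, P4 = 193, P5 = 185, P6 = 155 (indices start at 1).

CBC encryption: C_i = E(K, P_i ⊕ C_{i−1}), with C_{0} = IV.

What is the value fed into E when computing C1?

C1: P1 ⊕ 250 = 111; E(K, 111) = 199.
So the input to E for block 1 is 111.

111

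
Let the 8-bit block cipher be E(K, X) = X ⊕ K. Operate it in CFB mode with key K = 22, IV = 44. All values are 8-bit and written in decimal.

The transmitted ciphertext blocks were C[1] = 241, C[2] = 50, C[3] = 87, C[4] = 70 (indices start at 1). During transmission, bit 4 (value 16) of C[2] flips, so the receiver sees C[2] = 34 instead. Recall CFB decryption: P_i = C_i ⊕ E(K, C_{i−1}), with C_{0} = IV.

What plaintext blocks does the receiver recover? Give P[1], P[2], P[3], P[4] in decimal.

P[1] = 203, P[2] = 197, P[3] = 99, P[4] = 7

Only C[2] changed, to 34. In CFB, a change in C_i flips the same bit in P_i and garbles P_{i+1}. Decrypting the received ciphertext:
P[1]: E(K, 44) = 58; 241 ⊕ 58 = 203.
P[2]: E(K, 241) = 231; 34 ⊕ 231 = 197.
P[3]: E(K, 34) = 52; 87 ⊕ 52 = 99.
P[4]: E(K, 87) = 65; 70 ⊕ 65 = 7.
Blocks that differ from the original plaintext: P[2], P[3].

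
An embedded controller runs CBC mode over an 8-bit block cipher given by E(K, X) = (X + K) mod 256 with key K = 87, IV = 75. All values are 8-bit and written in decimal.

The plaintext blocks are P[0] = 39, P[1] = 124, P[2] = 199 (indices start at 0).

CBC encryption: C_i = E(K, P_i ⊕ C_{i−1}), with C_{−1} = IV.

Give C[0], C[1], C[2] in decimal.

C[0]: P[0] ⊕ 75 = 108; E(K, 108) = 195.
C[1]: P[1] ⊕ 195 = 191; E(K, 191) = 22.
C[2]: P[2] ⊕ 22 = 209; E(K, 209) = 40.

C[0] = 195, C[1] = 22, C[2] = 40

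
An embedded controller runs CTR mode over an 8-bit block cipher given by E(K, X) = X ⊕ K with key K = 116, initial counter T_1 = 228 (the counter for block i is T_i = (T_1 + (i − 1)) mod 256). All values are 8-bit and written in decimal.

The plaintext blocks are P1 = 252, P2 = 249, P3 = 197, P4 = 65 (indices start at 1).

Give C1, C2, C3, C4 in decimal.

CTR encryption: S_i = E(K, T_i) where T_i is the counter for block i; C_i = P_i ⊕ S_i.
C1: T = 228, S = E(K, T) = 144; 252 ⊕ 144 = 108.
C2: T = 229, S = E(K, T) = 145; 249 ⊕ 145 = 104.
C3: T = 230, S = E(K, T) = 146; 197 ⊕ 146 = 87.
C4: T = 231, S = E(K, T) = 147; 65 ⊕ 147 = 210.

C1 = 108, C2 = 104, C3 = 87, C4 = 210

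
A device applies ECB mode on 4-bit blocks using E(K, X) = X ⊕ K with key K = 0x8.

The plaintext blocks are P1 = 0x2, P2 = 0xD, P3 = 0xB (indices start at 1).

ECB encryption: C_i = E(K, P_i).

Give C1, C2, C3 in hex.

C1 = 0xA, C2 = 0x5, C3 = 0x3

C1: E(K, 0x2) = 0xA.
C2: E(K, 0xD) = 0x5.
C3: E(K, 0xB) = 0x3.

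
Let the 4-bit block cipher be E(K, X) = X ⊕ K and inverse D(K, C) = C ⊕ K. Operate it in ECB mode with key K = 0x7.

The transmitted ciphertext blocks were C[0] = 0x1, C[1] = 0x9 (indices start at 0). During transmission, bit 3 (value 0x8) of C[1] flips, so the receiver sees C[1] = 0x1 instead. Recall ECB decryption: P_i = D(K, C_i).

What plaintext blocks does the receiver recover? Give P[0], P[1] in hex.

Only C[1] changed, to 0x1. In ECB, a change in C_i affects only P_i. Decrypting the received ciphertext:
P[0]: D(K, 0x1) = 0x6.
P[1]: D(K, 0x1) = 0x6.
Blocks that differ from the original plaintext: P[1].

P[0] = 0x6, P[1] = 0x6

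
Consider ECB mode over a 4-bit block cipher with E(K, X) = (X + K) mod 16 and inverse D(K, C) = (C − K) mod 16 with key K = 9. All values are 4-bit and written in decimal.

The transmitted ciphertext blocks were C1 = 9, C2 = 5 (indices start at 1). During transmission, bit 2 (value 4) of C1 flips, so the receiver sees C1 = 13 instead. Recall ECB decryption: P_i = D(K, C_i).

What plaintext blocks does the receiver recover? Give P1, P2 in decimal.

P1 = 4, P2 = 12

Only C1 changed, to 13. In ECB, a change in C_i affects only P_i. Decrypting the received ciphertext:
P1: D(K, 13) = 4.
P2: D(K, 5) = 12.
Blocks that differ from the original plaintext: P1.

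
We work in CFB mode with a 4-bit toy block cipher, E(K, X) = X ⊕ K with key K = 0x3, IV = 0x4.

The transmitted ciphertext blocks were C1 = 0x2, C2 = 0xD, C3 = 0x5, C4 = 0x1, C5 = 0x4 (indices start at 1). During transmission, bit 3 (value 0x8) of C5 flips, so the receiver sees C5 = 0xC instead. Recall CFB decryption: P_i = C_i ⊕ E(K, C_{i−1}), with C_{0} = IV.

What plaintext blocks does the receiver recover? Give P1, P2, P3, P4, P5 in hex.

P1 = 0x5, P2 = 0xC, P3 = 0xB, P4 = 0x7, P5 = 0xE

Only C5 changed, to 0xC. In CFB, a change in C_i flips the same bit in P_i and garbles P_{i+1}. Decrypting the received ciphertext:
P1: E(K, 0x4) = 0x7; 0x2 ⊕ 0x7 = 0x5.
P2: E(K, 0x2) = 0x1; 0xD ⊕ 0x1 = 0xC.
P3: E(K, 0xD) = 0xE; 0x5 ⊕ 0xE = 0xB.
P4: E(K, 0x5) = 0x6; 0x1 ⊕ 0x6 = 0x7.
P5: E(K, 0x1) = 0x2; 0xC ⊕ 0x2 = 0xE.
Blocks that differ from the original plaintext: P5.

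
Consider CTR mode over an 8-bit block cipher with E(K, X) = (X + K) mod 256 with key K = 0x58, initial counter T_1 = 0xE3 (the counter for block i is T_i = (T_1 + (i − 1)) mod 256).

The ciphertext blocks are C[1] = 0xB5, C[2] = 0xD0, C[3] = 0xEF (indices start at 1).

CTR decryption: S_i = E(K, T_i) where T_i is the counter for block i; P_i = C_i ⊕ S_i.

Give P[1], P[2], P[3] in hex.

P[1] = 0x8E, P[2] = 0xEC, P[3] = 0xD2

P[1]: T = 0xE3, S = E(K, T) = 0x3B; 0xB5 ⊕ 0x3B = 0x8E.
P[2]: T = 0xE4, S = E(K, T) = 0x3C; 0xD0 ⊕ 0x3C = 0xEC.
P[3]: T = 0xE5, S = E(K, T) = 0x3D; 0xEF ⊕ 0x3D = 0xD2.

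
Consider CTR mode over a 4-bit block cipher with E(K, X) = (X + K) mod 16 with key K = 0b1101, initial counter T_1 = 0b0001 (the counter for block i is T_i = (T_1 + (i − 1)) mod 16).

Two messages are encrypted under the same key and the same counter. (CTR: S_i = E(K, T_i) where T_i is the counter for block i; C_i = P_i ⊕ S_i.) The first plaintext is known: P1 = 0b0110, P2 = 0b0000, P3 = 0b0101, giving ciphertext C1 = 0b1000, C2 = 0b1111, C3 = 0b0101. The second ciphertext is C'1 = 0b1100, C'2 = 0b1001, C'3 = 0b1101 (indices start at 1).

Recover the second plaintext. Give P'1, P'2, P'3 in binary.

P'1 = 0b0010, P'2 = 0b0110, P'3 = 0b1101

In CTR with a reused counter, both messages share the same keystream S_i, so C_i ⊕ C'_i = P_i ⊕ P'_i and thus P'_i = P_i ⊕ C_i ⊕ C'_i.
P'1: 0b0110 ⊕ 0b1000 ⊕ 0b1100 = 0b0010.
P'2: 0b0000 ⊕ 0b1111 ⊕ 0b1001 = 0b0110.
P'3: 0b0101 ⊕ 0b0101 ⊕ 0b1101 = 0b1101.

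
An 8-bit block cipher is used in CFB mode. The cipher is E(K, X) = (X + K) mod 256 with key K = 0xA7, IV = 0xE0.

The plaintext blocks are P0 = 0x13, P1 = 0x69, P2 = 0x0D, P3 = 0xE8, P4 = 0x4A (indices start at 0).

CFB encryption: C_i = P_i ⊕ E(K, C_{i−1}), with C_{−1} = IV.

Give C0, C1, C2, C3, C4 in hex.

C0 = 0x94, C1 = 0x52, C2 = 0xF4, C3 = 0x73, C4 = 0x50

C0: E(K, 0xE0) = 0x87; 0x13 ⊕ 0x87 = 0x94.
C1: E(K, 0x94) = 0x3B; 0x69 ⊕ 0x3B = 0x52.
C2: E(K, 0x52) = 0xF9; 0x0D ⊕ 0xF9 = 0xF4.
C3: E(K, 0xF4) = 0x9B; 0xE8 ⊕ 0x9B = 0x73.
C4: E(K, 0x73) = 0x1A; 0x4A ⊕ 0x1A = 0x50.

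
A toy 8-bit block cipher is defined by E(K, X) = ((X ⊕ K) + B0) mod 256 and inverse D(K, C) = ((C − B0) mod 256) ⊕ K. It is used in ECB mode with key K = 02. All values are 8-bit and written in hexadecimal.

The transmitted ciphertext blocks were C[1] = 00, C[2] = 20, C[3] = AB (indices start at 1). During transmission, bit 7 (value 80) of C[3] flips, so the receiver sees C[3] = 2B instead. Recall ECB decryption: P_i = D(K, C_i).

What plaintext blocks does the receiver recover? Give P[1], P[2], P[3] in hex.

Only C[3] changed, to 2B. In ECB, a change in C_i affects only P_i. Decrypting the received ciphertext:
P[1]: D(K, 00) = 52.
P[2]: D(K, 20) = 72.
P[3]: D(K, 2B) = 79.
Blocks that differ from the original plaintext: P[3].

P[1] = 52, P[2] = 72, P[3] = 79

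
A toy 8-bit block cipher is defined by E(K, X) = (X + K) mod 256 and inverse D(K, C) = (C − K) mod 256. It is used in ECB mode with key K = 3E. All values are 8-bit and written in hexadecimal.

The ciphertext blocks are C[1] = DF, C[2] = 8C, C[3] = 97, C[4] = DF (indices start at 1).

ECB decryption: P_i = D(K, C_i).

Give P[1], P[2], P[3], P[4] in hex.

P[1] = A1, P[2] = 4E, P[3] = 59, P[4] = A1

P[1]: D(K, DF) = A1.
P[2]: D(K, 8C) = 4E.
P[3]: D(K, 97) = 59.
P[4]: D(K, DF) = A1.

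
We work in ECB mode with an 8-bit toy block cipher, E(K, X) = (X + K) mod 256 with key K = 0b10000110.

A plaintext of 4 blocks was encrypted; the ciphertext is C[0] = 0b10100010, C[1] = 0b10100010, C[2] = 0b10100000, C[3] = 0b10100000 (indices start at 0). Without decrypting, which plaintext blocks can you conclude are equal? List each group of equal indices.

P[0] = P[1]; P[2] = P[3]

ECB encrypts each block independently with the same key, so equal ciphertext blocks imply equal plaintext blocks.
C[0] = C[1] = 0b10100010, so P[0] = P[1].
C[2] = C[3] = 0b10100000, so P[2] = P[3].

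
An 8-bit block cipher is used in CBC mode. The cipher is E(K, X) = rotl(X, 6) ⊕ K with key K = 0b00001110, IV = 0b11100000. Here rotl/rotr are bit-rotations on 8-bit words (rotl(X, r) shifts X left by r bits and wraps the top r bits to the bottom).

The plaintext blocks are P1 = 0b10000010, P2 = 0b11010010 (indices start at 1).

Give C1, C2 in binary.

C1 = 0b10010110, C2 = 0b00011111

CBC encryption: C_i = E(K, P_i ⊕ C_{i−1}), with C_{0} = IV.
C1: P1 ⊕ 0b11100000 = 0b01100010; E(K, 0b01100010) = 0b10010110.
C2: P2 ⊕ 0b10010110 = 0b01000100; E(K, 0b01000100) = 0b00011111.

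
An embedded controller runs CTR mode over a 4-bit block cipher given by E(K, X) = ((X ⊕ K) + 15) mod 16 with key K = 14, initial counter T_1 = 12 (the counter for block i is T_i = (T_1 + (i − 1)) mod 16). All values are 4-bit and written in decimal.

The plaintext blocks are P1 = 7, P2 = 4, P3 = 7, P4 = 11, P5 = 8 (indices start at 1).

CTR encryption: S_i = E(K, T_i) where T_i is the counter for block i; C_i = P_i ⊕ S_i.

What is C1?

C1: T = 12, S = E(K, T) = 1; 7 ⊕ 1 = 6.

C1 = 6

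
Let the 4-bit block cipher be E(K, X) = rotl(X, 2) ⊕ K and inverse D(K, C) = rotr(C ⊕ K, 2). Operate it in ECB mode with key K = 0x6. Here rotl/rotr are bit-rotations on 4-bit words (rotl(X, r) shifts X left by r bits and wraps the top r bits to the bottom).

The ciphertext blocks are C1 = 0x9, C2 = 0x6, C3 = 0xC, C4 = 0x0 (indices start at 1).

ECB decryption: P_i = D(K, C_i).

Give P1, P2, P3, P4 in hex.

P1 = 0xF, P2 = 0x0, P3 = 0xA, P4 = 0x9

P1: D(K, 0x9) = 0xF.
P2: D(K, 0x6) = 0x0.
P3: D(K, 0xC) = 0xA.
P4: D(K, 0x0) = 0x9.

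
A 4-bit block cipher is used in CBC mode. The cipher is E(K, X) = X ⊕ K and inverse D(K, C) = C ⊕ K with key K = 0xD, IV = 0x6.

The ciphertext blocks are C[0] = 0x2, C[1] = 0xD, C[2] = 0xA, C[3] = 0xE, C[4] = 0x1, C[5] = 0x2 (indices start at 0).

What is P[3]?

CBC decryption: P_i = D(K, C_i) ⊕ C_{i−1}, with C_{−1} = IV.
P[3]: D(K, 0xE) = 0x3; 0x3 ⊕ 0xA = 0x9.

P[3] = 0x9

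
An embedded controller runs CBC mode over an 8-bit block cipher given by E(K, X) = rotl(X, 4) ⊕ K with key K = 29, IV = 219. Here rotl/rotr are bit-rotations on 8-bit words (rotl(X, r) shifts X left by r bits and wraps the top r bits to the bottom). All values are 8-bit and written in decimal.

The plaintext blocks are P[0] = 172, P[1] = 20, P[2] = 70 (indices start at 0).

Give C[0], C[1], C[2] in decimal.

C[0] = 106, C[1] = 250, C[2] = 214

CBC encryption: C_i = E(K, P_i ⊕ C_{i−1}), with C_{−1} = IV.
C[0]: P[0] ⊕ 219 = 119; E(K, 119) = 106.
C[1]: P[1] ⊕ 106 = 126; E(K, 126) = 250.
C[2]: P[2] ⊕ 250 = 188; E(K, 188) = 214.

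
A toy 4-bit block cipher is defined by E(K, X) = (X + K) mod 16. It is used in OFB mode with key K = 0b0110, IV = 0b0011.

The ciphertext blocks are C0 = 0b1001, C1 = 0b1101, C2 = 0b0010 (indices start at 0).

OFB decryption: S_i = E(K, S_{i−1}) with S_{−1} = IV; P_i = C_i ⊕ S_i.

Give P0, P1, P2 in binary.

P0 = 0b0000, P1 = 0b0010, P2 = 0b0111

P0: S = E(K, 0b0011) = 0b1001; 0b1001 ⊕ 0b1001 = 0b0000.
P1: S = E(K, 0b1001) = 0b1111; 0b1101 ⊕ 0b1111 = 0b0010.
P2: S = E(K, 0b1111) = 0b0101; 0b0010 ⊕ 0b0101 = 0b0111.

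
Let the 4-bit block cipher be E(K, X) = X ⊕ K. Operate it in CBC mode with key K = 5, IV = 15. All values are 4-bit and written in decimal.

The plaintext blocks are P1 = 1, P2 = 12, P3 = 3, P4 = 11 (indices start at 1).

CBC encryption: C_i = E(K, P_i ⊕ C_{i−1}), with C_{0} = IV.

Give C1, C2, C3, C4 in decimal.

C1: P1 ⊕ 15 = 14; E(K, 14) = 11.
C2: P2 ⊕ 11 = 7; E(K, 7) = 2.
C3: P3 ⊕ 2 = 1; E(K, 1) = 4.
C4: P4 ⊕ 4 = 15; E(K, 15) = 10.

C1 = 11, C2 = 2, C3 = 4, C4 = 10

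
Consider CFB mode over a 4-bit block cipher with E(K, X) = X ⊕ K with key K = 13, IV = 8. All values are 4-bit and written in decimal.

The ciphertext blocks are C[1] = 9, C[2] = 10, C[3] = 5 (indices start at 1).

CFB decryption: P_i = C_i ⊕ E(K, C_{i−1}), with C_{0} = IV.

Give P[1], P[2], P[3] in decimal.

P[1] = 12, P[2] = 14, P[3] = 2

P[1]: E(K, 8) = 5; 9 ⊕ 5 = 12.
P[2]: E(K, 9) = 4; 10 ⊕ 4 = 14.
P[3]: E(K, 10) = 7; 5 ⊕ 7 = 2.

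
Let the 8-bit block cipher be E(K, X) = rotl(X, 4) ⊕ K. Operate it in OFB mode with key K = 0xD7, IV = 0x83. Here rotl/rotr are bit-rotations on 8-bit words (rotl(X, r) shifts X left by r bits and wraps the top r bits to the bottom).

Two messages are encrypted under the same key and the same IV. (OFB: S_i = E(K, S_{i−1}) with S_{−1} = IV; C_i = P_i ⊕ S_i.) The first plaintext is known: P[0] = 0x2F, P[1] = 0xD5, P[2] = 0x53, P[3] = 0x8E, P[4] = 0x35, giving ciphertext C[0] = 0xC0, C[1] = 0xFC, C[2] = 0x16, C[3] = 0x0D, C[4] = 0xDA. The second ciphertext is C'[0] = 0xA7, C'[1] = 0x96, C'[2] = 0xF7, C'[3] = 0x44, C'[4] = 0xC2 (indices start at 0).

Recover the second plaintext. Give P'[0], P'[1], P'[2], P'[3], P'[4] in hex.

P'[0] = 0x48, P'[1] = 0xBF, P'[2] = 0xB2, P'[3] = 0xC7, P'[4] = 0x2D

In OFB with a reused IV, both messages share the same keystream S_i, so C_i ⊕ C'_i = P_i ⊕ P'_i and thus P'_i = P_i ⊕ C_i ⊕ C'_i.
P'[0]: 0x2F ⊕ 0xC0 ⊕ 0xA7 = 0x48.
P'[1]: 0xD5 ⊕ 0xFC ⊕ 0x96 = 0xBF.
P'[2]: 0x53 ⊕ 0x16 ⊕ 0xF7 = 0xB2.
P'[3]: 0x8E ⊕ 0x0D ⊕ 0x44 = 0xC7.
P'[4]: 0x35 ⊕ 0xDA ⊕ 0xC2 = 0x2D.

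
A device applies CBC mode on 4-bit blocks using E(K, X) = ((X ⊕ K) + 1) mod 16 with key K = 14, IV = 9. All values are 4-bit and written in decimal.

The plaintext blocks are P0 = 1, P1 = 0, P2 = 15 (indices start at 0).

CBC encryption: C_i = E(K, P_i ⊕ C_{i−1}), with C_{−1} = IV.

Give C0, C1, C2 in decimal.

C0: P0 ⊕ 9 = 8; E(K, 8) = 7.
C1: P1 ⊕ 7 = 7; E(K, 7) = 10.
C2: P2 ⊕ 10 = 5; E(K, 5) = 12.

C0 = 7, C1 = 10, C2 = 12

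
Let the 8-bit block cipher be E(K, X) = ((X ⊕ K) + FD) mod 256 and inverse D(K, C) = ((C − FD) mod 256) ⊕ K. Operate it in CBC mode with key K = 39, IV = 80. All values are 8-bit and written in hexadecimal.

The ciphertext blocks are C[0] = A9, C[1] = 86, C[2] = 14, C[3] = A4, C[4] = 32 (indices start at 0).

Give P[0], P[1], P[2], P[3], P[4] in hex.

CBC decryption: P_i = D(K, C_i) ⊕ C_{i−1}, with C_{−1} = IV.
P[0]: D(K, A9) = 95; 95 ⊕ 80 = 15.
P[1]: D(K, 86) = B0; B0 ⊕ A9 = 19.
P[2]: D(K, 14) = 2E; 2E ⊕ 86 = A8.
P[3]: D(K, A4) = 9E; 9E ⊕ 14 = 8A.
P[4]: D(K, 32) = 0C; 0C ⊕ A4 = A8.

P[0] = 15, P[1] = 19, P[2] = A8, P[3] = 8A, P[4] = A8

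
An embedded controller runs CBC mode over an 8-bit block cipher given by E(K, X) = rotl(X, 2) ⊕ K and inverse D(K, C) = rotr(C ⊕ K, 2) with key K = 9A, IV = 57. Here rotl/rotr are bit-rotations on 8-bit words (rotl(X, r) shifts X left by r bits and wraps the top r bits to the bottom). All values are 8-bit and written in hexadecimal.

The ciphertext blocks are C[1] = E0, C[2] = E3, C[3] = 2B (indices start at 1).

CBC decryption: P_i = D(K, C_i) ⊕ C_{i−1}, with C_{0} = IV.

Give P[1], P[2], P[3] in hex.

P[1]: D(K, E0) = 9E; 9E ⊕ 57 = C9.
P[2]: D(K, E3) = 5E; 5E ⊕ E0 = BE.
P[3]: D(K, 2B) = 6C; 6C ⊕ E3 = 8F.

P[1] = C9, P[2] = BE, P[3] = 8F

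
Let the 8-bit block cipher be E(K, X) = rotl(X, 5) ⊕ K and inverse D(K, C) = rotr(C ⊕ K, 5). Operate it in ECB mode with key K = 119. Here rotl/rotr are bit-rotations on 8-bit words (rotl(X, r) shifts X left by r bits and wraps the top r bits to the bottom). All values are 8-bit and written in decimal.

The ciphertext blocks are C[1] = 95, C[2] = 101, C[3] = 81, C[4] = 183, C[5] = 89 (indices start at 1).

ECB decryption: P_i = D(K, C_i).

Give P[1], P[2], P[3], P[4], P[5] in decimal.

P[1] = 65, P[2] = 144, P[3] = 49, P[4] = 6, P[5] = 113

P[1]: D(K, 95) = 65.
P[2]: D(K, 101) = 144.
P[3]: D(K, 81) = 49.
P[4]: D(K, 183) = 6.
P[5]: D(K, 89) = 113.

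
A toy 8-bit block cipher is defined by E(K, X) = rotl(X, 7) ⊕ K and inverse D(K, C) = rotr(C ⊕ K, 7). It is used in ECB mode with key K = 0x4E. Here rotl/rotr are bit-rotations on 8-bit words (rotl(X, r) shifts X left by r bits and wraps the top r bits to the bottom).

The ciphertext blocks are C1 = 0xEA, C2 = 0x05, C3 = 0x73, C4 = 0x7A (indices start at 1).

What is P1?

ECB decryption: P_i = D(K, C_i).
P1: D(K, 0xEA) = 0x49.

P1 = 0x49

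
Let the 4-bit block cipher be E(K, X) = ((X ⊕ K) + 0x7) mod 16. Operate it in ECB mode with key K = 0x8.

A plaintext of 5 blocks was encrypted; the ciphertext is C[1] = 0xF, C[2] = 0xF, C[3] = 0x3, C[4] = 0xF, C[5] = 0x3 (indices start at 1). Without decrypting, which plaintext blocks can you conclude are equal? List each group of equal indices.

ECB encrypts each block independently with the same key, so equal ciphertext blocks imply equal plaintext blocks.
C[1] = C[2] = C[4] = 0xF, so P[1] = P[2] = P[4].
C[3] = C[5] = 0x3, so P[3] = P[5].

P[1] = P[2] = P[4]; P[3] = P[5]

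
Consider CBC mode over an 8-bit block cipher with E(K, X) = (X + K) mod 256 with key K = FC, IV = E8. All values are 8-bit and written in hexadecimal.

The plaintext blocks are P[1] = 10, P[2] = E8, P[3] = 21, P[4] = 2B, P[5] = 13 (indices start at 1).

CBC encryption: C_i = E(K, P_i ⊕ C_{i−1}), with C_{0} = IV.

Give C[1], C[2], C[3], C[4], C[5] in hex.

C[1]: P[1] ⊕ E8 = F8; E(K, F8) = F4.
C[2]: P[2] ⊕ F4 = 1C; E(K, 1C) = 18.
C[3]: P[3] ⊕ 18 = 39; E(K, 39) = 35.
C[4]: P[4] ⊕ 35 = 1E; E(K, 1E) = 1A.
C[5]: P[5] ⊕ 1A = 09; E(K, 09) = 05.

C[1] = F4, C[2] = 18, C[3] = 35, C[4] = 1A, C[5] = 05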